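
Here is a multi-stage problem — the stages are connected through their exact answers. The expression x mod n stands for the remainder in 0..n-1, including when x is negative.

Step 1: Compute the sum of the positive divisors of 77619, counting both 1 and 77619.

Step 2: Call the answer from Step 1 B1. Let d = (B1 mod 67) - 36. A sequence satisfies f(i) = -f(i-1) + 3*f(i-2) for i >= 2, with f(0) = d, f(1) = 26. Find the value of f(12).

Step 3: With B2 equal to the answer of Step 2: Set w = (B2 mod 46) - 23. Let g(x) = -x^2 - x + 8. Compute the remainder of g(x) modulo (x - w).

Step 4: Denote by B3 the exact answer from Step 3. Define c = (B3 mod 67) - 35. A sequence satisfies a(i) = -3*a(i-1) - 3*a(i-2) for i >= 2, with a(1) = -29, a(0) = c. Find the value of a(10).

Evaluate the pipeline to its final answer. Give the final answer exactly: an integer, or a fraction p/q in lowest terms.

Step 1: 77619 = 3 * 25873; sigma = (1 + 3) * (1 + 25873) = 4 * 25874 = 103496; answer 103496
Step 2: B1 = 103496; d = 12; f(2) = -1*(26) + 3*(12) = 10; iterating: f(2)=10, f(3)=68, f(4)=-38, f(5)=242, f(6)=-356, f(7)=1082, f(8)=-2150, f(9)=5396, f(10)=-11846, f(11)=28034, f(12)=-63572; answer -63572
Step 3: B2 = -63572; w = -23; remainder = value at the root: -1*(-23)^2 - 1*(-23)^1 + 8 = (-529) + (23) + (8) = -498; answer -498
Step 4: B3 = -498; c = 3; a(2) = -3*(-29) - 3*(3) = 78; iterating: a(2)=78, a(3)=-147, a(4)=207, a(5)=-180, a(6)=-81, a(7)=783, a(8)=-2106, a(9)=3969, a(10)=-5589; answer -5589

-5589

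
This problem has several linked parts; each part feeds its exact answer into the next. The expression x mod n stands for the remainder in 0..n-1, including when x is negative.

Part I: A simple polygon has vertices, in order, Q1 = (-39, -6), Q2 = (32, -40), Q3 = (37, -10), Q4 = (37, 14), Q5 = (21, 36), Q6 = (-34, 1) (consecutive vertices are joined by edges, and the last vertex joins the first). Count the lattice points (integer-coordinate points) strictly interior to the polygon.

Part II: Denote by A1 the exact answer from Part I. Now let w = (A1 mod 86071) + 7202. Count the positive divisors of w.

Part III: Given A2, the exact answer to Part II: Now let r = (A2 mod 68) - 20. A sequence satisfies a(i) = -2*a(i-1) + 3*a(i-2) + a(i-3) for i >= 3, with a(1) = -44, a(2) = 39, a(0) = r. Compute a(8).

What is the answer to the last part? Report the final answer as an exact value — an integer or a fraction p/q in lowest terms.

40484

Part I: cross terms: (-39*-40 - 32*-6)=1752, (32*-10 - 37*-40)=1160, (37*14 - 37*-10)=888, (37*36 - 21*14)=1038, (21*1 - -34*36)=1245, (-34*-6 - -39*1)=243; twice the area = |6326| = 6326; area = 3163; boundary points = 1 + 5 + 24 + 2 + 5 + 1 = 38; strictly interior points = area - boundary/2 + 1 = 3145; answer 3145
Part II: A1 = 3145; w = 10347; 10347 = 3 * 3449; number of divisors = (1+1) * (1+1) = 4; answer 4
Part III: A2 = 4; r = -16; a(3) = -2*(39) + 3*(-44) + 1*(-16) = -226; iterating: a(3)=-226, a(4)=525, a(5)=-1689, a(6)=4727, a(7)=-13996, a(8)=40484; answer 40484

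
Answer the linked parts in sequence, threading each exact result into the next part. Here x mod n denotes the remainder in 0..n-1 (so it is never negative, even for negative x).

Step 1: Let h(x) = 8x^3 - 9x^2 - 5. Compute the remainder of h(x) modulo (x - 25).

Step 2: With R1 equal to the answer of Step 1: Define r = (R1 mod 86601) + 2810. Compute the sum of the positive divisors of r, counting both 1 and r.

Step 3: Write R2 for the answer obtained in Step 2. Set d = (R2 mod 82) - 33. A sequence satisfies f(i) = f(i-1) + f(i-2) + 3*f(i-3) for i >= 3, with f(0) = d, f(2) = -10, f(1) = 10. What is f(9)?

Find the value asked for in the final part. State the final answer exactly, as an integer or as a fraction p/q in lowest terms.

4030

Step 1: remainder = value at the root: 8*(25)^3 - 9*(25)^2 - 5 = (125000) + (-5625) + (-5) = 119370; answer 119370
Step 2: R1 = 119370; r = 35579; 35579 = 47 * 757; sigma = (1 + 47) * (1 + 757) = 48 * 758 = 36384; answer 36384
Step 3: R2 = 36384; d = 25; f(3) = 1*(-10) + 1*(10) + 3*(25) = 75; iterating: f(3)=75, f(4)=95, f(5)=140, f(6)=460, f(7)=885, f(8)=1765, f(9)=4030; answer 4030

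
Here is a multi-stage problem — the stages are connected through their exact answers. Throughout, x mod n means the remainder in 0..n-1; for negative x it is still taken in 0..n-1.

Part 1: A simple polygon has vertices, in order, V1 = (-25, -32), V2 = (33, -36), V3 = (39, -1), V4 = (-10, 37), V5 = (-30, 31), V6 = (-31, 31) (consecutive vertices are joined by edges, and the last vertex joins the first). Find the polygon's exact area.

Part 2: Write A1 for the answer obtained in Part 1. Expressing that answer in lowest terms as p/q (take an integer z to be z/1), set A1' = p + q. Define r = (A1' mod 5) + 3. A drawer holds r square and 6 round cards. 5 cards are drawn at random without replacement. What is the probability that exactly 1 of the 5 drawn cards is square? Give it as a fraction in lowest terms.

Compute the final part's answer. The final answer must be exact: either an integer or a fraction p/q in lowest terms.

5/14

Part 1: cross terms: (-25*-36 - 33*-32)=1956, (33*-1 - 39*-36)=1371, (39*37 - -10*-1)=1433, (-10*31 - -30*37)=800, (-30*31 - -31*31)=31, (-31*-32 - -25*31)=1767; twice the area = |7358| = 7358; area = 3679; answer 3679
Part 2: A1 = 3679; threaded value p + q = 3680; r = 3; total draws C(9,5) = 126; favorable C(3,1)*C(6,4) = 45; P = 5/14; answer 5/14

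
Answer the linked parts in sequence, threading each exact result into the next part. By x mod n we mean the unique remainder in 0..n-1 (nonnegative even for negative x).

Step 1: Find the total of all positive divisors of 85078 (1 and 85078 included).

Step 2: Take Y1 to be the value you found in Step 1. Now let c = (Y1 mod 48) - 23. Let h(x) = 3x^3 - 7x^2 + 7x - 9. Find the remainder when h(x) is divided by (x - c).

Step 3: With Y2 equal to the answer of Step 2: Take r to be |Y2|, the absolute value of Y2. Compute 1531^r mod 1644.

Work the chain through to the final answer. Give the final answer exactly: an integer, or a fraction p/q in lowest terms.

Step 1: 85078 = 2 * 7 * 59 * 103; sigma = (1 + 2) * (1 + 7) * (1 + 59) * (1 + 103) = 3 * 8 * 60 * 104 = 149760; answer 149760
Step 2: Y1 = 149760; c = -23; remainder = value at the root: 3*(-23)^3 - 7*(-23)^2 + 7*(-23)^1 - 9 = (-36501) + (-3703) + (-161) + (-9) = -40374; answer -40374
Step 3: Y2 = -40374; r = 40374; squarings mod 1644: 1531^1=1531, 1531^2=1261, 1531^4=373, 1531^8=1033, 1531^16=133, 1531^32=1249, 1531^64=1489, 1531^128=1009, 1531^256=445, 1531^512=745, 1531^1024=997, 1531^2048=1033, 1531^4096=133, 1531^8192=1249, 1531^16384=1489, 1531^32768=1009; 1531^40374 = 1531^2 * 1531^4 * 1531^16 * 1531^32 * 1531^128 * 1531^256 * 1531^1024 * 1531^2048 * 1531^4096 * 1531^32768 = 1381 (mod 1644); answer 1381

1381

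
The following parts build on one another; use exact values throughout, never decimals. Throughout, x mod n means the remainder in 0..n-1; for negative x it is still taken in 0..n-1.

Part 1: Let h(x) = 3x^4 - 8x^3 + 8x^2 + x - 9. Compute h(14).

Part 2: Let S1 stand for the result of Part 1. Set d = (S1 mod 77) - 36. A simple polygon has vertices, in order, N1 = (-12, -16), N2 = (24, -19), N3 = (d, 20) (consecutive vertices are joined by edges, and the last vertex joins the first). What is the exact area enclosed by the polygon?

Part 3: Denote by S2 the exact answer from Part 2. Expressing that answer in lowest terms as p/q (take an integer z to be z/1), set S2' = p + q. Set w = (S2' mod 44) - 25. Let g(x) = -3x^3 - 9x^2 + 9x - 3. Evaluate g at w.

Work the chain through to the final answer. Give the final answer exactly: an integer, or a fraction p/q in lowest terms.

Part 1: 3*(14)^4 - 8*(14)^3 + 8*(14)^2 + 1*(14)^1 - 9 = (115248) + (-21952) + (1568) + (14) + (-9) = 94869; answer 94869
Part 2: S1 = 94869; d = -31; cross terms: (-12*-19 - 24*-16)=612, (24*20 - -31*-19)=-109, (-31*-16 - -12*20)=736; twice the area = |1239| = 1239; area = 1239/2; answer 1239/2
Part 3: S2 = 1239/2; threaded value p + q = 1241; w = -16; -3*(-16)^3 - 9*(-16)^2 + 9*(-16)^1 - 3 = (12288) + (-2304) + (-144) + (-3) = 9837; answer 9837

9837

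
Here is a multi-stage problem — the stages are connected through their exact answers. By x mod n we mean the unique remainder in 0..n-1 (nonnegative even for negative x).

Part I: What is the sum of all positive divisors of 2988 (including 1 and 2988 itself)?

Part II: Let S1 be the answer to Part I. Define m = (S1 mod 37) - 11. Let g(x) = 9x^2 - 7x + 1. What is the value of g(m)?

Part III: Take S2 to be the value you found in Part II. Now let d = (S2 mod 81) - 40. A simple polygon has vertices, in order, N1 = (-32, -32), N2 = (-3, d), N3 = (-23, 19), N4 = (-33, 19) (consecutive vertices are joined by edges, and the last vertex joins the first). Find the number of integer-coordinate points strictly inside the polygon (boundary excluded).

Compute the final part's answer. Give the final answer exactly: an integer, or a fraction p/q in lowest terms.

Part I: 2988 = 2^2 * 3^2 * 83; sigma = (1 + 2 + 4) * (1 + 3 + 9) * (1 + 83) = 7 * 13 * 84 = 7644; answer 7644
Part II: S1 = 7644; m = 11; 9*(11)^2 - 7*(11)^1 + 1 = (1089) + (-77) + (1) = 1013; answer 1013
Part III: S2 = 1013; d = 1; cross terms: (-32*1 - -3*-32)=-128, (-3*19 - -23*1)=-34, (-23*19 - -33*19)=190, (-33*-32 - -32*19)=1664; twice the area = |1692| = 1692; area = 846; boundary points = 1 + 2 + 10 + 1 = 14; strictly interior points = area - boundary/2 + 1 = 840; answer 840

840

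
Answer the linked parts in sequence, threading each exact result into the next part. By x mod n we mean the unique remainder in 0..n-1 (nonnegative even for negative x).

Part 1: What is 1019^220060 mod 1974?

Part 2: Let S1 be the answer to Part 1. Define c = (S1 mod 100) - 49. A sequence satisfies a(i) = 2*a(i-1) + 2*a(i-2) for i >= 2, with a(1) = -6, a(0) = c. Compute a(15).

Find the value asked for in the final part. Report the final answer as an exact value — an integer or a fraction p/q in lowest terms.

Part 1: squarings mod 1974: 1019^1=1019, 1019^2=37, 1019^4=1369, 1019^8=835, 1019^16=403, 1019^32=541, 1019^64=529, 1019^128=1507, 1019^256=949, 1019^512=457, 1019^1024=1579, 1019^2048=79, 1019^4096=319, 1019^8192=1087, 1019^16384=1117, 1019^32768=121, 1019^65536=823, 1019^131072=247; 1019^220060 = 1019^4 * 1019^8 * 1019^16 * 1019^128 * 1019^256 * 1019^512 * 1019^2048 * 1019^4096 * 1019^16384 * 1019^65536 * 1019^131072 = 1747 (mod 1974); answer 1747
Part 2: S1 = 1747; c = -2; a(2) = 2*(-6) + 2*(-2) = -16; iterating: a(2)=-16, a(3)=-44, a(4)=-120, a(5)=-328, a(6)=-896, a(7)=-2448, a(8)=-6688, a(9)=-18272, a(10)=-49920, a(11)=-136384, a(12)=-372608, a(13)=-1017984, a(14)=-2781184, a(15)=-7598336; answer -7598336

-7598336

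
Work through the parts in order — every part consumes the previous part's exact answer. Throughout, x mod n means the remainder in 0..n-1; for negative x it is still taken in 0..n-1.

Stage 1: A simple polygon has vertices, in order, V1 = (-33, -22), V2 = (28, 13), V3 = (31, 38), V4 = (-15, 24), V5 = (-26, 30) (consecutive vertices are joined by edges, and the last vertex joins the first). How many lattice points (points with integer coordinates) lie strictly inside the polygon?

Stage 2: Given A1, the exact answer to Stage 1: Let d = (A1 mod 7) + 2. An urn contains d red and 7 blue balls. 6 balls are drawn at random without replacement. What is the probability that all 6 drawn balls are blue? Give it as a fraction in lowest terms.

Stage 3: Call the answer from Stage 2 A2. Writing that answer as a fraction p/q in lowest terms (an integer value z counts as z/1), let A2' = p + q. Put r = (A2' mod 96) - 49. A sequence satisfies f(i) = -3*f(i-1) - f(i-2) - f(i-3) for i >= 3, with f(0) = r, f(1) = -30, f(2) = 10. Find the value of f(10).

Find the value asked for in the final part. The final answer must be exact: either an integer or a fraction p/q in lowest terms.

Stage 1: cross terms: (-33*13 - 28*-22)=187, (28*38 - 31*13)=661, (31*24 - -15*38)=1314, (-15*30 - -26*24)=174, (-26*-22 - -33*30)=1562; twice the area = |3898| = 3898; area = 1949; boundary points = 1 + 1 + 2 + 1 + 1 = 6; strictly interior points = area - boundary/2 + 1 = 1947; answer 1947
Stage 2: A1 = 1947; d = 3; total draws C(10,6) = 210; favorable C(7,6) = 7; P = 1/30; answer 1/30
Stage 3: A2 = 1/30; threaded value p + q = 31; r = -18; f(3) = -3*(10) - 1*(-30) - 1*(-18) = 18; iterating: f(3)=18, f(4)=-34, f(5)=74, f(6)=-206, f(7)=578, f(8)=-1602, f(9)=4434, f(10)=-12278; answer -12278

-12278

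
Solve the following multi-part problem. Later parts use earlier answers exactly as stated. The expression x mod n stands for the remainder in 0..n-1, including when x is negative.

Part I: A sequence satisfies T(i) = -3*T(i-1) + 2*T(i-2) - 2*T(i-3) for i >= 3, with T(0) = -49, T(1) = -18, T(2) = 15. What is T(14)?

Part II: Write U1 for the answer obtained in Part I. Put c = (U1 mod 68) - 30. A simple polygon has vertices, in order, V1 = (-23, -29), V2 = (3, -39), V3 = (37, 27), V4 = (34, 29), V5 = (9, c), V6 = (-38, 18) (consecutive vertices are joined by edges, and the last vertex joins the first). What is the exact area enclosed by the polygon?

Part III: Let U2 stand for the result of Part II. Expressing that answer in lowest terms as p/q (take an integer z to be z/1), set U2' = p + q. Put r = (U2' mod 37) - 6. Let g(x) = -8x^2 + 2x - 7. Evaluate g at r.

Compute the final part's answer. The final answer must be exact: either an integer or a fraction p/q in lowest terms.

-3167

Part I: T(3) = -3*(15) + 2*(-18) - 2*(-49) = 17; iterating: T(3)=17, T(4)=15, T(5)=-41, T(6)=119, T(7)=-469, T(8)=1727, T(9)=-6357, T(10)=23463, T(11)=-86557, T(12)=319311, T(13)=-1177973, T(14)=4345655; answer 4345655
Part II: U1 = 4345655; c = 17; cross terms: (-23*-39 - 3*-29)=984, (3*27 - 37*-39)=1524, (37*29 - 34*27)=155, (34*17 - 9*29)=317, (9*18 - -38*17)=808, (-38*-29 - -23*18)=1516; twice the area = |5304| = 5304; area = 2652; answer 2652
Part III: U2 = 2652; threaded value p + q = 2653; r = 20; -8*(20)^2 + 2*(20)^1 - 7 = (-3200) + (40) + (-7) = -3167; answer -3167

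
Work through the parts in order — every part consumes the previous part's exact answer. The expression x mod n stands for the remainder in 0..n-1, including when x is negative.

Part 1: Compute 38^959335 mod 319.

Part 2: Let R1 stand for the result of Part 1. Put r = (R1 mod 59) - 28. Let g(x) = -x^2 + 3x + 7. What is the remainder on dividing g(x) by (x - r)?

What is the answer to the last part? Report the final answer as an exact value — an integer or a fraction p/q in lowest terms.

Part 1: squarings mod 319: 38^1=38, 38^2=168, 38^4=152, 38^8=136, 38^16=313, 38^32=36, 38^64=20, 38^128=81, 38^256=181, 38^512=223, 38^1024=284, 38^2048=268, 38^4096=49, 38^8192=168, 38^16384=152, 38^32768=136, 38^65536=313, 38^131072=36, 38^262144=20, 38^524288=81; 38^959335 = 38^1 * 38^2 * 38^4 * 38^32 * 38^64 * 38^256 * 38^512 * 38^8192 * 38^32768 * 38^131072 * 38^262144 * 38^524288 = 100 (mod 319); answer 100
Part 2: R1 = 100; r = 13; remainder = value at the root: -1*(13)^2 + 3*(13)^1 + 7 = (-169) + (39) + (7) = -123; answer -123

-123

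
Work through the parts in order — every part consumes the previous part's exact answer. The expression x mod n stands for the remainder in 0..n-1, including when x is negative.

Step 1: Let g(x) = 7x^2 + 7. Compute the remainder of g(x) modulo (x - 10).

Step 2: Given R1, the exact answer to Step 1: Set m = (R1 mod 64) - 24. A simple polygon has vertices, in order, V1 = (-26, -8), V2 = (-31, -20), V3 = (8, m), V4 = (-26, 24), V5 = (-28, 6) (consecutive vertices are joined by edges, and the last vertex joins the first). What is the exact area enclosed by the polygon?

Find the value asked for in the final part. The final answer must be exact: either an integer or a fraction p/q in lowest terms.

Step 1: remainder = value at the root: 7*(10)^2 + 7 = (700) + (7) = 707; answer 707
Step 2: R1 = 707; m = -21; cross terms: (-26*-20 - -31*-8)=272, (-31*-21 - 8*-20)=811, (8*24 - -26*-21)=-354, (-26*6 - -28*24)=516, (-28*-8 - -26*6)=380; twice the area = |1625| = 1625; area = 1625/2; answer 1625/2

1625/2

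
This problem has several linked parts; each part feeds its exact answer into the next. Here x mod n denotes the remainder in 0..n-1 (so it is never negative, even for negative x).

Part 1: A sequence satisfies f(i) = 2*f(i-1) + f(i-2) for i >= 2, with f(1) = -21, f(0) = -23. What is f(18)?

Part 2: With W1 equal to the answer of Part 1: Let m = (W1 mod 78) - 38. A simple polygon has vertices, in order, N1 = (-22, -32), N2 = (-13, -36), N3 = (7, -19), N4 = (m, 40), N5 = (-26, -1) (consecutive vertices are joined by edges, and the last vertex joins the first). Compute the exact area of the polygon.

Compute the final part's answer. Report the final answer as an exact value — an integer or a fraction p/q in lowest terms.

Part 1: f(2) = 2*(-21) + 1*(-23) = -65; iterating: f(2)=-65, f(3)=-151, f(4)=-367, f(5)=-885, f(6)=-2137, f(7)=-5159, f(8)=-12455, f(9)=-30069, f(10)=-72593, f(11)=-175255, f(12)=-423103, f(13)=-1021461, f(14)=-2466025, f(15)=-5953511, f(16)=-14373047, f(17)=-34699605, f(18)=-83772257; answer -83772257
Part 2: W1 = -83772257; m = 17; cross terms: (-22*-36 - -13*-32)=376, (-13*-19 - 7*-36)=499, (7*40 - 17*-19)=603, (17*-1 - -26*40)=1023, (-26*-32 - -22*-1)=810; twice the area = |3311| = 3311; area = 3311/2; answer 3311/2

3311/2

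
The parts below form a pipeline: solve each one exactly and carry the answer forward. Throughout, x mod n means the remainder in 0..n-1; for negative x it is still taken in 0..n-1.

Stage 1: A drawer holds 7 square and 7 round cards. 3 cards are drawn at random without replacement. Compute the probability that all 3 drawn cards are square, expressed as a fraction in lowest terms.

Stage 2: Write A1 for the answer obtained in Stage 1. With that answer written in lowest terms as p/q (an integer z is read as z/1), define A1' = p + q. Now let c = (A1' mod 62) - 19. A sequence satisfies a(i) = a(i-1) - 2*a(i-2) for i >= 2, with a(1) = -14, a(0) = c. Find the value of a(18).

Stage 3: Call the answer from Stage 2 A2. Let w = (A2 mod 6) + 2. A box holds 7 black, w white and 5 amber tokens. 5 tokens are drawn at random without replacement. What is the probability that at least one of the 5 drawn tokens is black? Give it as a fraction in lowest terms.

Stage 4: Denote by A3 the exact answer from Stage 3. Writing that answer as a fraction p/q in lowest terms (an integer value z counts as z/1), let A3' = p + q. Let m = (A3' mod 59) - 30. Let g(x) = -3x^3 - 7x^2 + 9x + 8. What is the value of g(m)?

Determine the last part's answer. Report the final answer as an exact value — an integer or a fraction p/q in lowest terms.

Stage 1: total draws C(14,3) = 364; favorable C(7,3) = 35; P = 5/52; answer 5/52
Stage 2: A1 = 5/52; threaded value p + q = 57; c = 38; a(2) = 1*(-14) - 2*(38) = -90; iterating: a(2)=-90, a(3)=-62, a(4)=118, a(5)=242, a(6)=6, a(7)=-478, a(8)=-490, a(9)=466, a(10)=1446, a(11)=514, a(12)=-2378, a(13)=-3406, a(14)=1350, a(15)=8162, a(16)=5462, a(17)=-10862, a(18)=-21786; answer -21786
Stage 3: A2 = -21786; w = 2; total draws C(14,5) = 2002; complement C(7,5) = 21; favorable 2002 - 21 = 1981; P = 283/286; answer 283/286
Stage 4: A3 = 283/286; threaded value p + q = 569; m = 8; -3*(8)^3 - 7*(8)^2 + 9*(8)^1 + 8 = (-1536) + (-448) + (72) + (8) = -1904; answer -1904

-1904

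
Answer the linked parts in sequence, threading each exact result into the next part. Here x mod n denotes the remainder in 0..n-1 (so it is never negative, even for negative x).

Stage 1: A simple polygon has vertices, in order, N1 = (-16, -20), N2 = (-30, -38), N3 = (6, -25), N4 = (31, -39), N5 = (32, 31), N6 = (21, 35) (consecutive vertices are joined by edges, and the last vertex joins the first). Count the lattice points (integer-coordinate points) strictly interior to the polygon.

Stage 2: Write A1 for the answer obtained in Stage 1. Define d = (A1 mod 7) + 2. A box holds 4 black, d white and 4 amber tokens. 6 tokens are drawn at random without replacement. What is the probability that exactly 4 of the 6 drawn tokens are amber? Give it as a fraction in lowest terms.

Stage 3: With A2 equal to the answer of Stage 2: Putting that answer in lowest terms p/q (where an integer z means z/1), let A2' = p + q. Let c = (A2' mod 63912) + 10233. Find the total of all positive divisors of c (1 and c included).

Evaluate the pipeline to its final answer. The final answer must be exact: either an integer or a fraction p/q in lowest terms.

Stage 1: cross terms: (-16*-38 - -30*-20)=8, (-30*-25 - 6*-38)=978, (6*-39 - 31*-25)=541, (31*31 - 32*-39)=2209, (32*35 - 21*31)=469, (21*-20 - -16*35)=140; twice the area = |4345| = 4345; area = 4345/2; boundary points = 2 + 1 + 1 + 1 + 1 + 1 = 7; strictly interior points = area - boundary/2 + 1 = 2170; answer 2170
Stage 2: A1 = 2170; d = 2; total draws C(10,6) = 210; favorable C(4,4)*C(6,2) = 15; P = 1/14; answer 1/14
Stage 3: A2 = 1/14; threaded value p + q = 15; c = 10248; 10248 = 2^3 * 3 * 7 * 61; sigma = (1 + 2 + 4 + 8) * (1 + 3) * (1 + 7) * (1 + 61) = 15 * 4 * 8 * 62 = 29760; answer 29760

29760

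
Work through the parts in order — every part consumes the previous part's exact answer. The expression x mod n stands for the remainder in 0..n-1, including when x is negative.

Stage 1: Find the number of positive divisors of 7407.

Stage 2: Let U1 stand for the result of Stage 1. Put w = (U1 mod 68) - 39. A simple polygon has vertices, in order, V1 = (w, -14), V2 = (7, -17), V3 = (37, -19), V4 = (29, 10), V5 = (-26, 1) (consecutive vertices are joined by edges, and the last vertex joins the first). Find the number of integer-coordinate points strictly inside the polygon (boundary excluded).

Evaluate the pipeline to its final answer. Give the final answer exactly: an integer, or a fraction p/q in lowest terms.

Stage 1: 7407 = 3^2 * 823; number of divisors = (2+1) * (1+1) = 6; answer 6
Stage 2: U1 = 6; w = -33; cross terms: (-33*-17 - 7*-14)=659, (7*-19 - 37*-17)=496, (37*10 - 29*-19)=921, (29*1 - -26*10)=289, (-26*-14 - -33*1)=397; twice the area = |2762| = 2762; area = 1381; boundary points = 1 + 2 + 1 + 1 + 1 = 6; strictly interior points = area - boundary/2 + 1 = 1379; answer 1379

1379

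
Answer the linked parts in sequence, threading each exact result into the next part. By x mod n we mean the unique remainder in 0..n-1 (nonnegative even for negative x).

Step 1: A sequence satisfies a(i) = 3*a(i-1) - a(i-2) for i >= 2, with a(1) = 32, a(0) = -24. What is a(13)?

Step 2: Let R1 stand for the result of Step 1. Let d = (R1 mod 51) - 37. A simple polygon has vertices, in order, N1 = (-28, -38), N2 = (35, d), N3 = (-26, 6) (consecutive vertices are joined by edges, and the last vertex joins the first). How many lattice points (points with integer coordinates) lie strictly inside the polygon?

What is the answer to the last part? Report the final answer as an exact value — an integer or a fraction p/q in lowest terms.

1354

Step 1: a(2) = 3*(32) - 1*(-24) = 120; iterating: a(2)=120, a(3)=328, a(4)=864, a(5)=2264, a(6)=5928, a(7)=15520, a(8)=40632, a(9)=106376, a(10)=278496, a(11)=729112, a(12)=1908840, a(13)=4997408; answer 4997408
Step 2: R1 = 4997408; d = -17; cross terms: (-28*-17 - 35*-38)=1806, (35*6 - -26*-17)=-232, (-26*-38 - -28*6)=1156; twice the area = |2730| = 2730; area = 1365; boundary points = 21 + 1 + 2 = 24; strictly interior points = area - boundary/2 + 1 = 1354; answer 1354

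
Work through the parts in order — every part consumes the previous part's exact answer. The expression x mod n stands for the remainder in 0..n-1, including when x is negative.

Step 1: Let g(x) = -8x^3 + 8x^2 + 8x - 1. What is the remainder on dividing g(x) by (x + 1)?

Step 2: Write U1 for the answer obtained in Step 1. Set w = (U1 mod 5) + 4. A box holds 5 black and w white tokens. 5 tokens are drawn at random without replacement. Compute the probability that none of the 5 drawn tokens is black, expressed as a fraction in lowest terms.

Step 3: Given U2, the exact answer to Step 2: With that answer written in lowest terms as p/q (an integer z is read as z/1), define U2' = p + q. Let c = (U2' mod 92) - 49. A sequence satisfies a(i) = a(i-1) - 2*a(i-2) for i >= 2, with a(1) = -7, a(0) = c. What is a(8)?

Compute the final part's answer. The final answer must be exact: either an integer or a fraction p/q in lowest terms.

-385

Step 1: remainder = value at the root: -8*(-1)^3 + 8*(-1)^2 + 8*(-1)^1 - 1 = (8) + (8) + (-8) + (-1) = 7; answer 7
Step 2: U1 = 7; w = 6; total draws C(11,5) = 462; favorable C(6,5) = 6; P = 1/77; answer 1/77
Step 3: U2 = 1/77; threaded value p + q = 78; c = 29; a(2) = 1*(-7) - 2*(29) = -65; iterating: a(2)=-65, a(3)=-51, a(4)=79, a(5)=181, a(6)=23, a(7)=-339, a(8)=-385; answer -385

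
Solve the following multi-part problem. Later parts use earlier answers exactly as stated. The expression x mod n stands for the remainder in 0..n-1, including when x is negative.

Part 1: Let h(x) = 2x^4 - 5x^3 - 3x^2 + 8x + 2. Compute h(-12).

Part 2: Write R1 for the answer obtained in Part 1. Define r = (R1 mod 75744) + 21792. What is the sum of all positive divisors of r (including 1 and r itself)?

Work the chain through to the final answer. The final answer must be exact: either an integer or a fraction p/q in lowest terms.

108540

Part 1: 2*(-12)^4 - 5*(-12)^3 - 3*(-12)^2 + 8*(-12)^1 + 2 = (41472) + (8640) + (-432) + (-96) + (2) = 49586; answer 49586
Part 2: R1 = 49586; r = 71378; 71378 = 2 * 89 * 401; sigma = (1 + 2) * (1 + 89) * (1 + 401) = 3 * 90 * 402 = 108540; answer 108540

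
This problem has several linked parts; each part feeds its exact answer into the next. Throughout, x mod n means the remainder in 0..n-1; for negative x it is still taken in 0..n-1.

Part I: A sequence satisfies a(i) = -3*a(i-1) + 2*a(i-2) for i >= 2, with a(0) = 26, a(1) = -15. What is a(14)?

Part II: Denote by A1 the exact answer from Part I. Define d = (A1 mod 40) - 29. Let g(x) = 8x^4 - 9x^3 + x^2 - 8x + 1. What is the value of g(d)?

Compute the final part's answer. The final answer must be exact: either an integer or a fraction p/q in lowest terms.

561537

Part I: a(2) = -3*(-15) + 2*(26) = 97; iterating: a(2)=97, a(3)=-321, a(4)=1157, a(5)=-4113, a(6)=14653, a(7)=-52185, a(8)=185861, a(9)=-661953, a(10)=2357581, a(11)=-8396649, a(12)=29905109, a(13)=-106508625, a(14)=379336093; answer 379336093
Part II: A1 = 379336093; d = -16; 8*(-16)^4 - 9*(-16)^3 + 1*(-16)^2 - 8*(-16)^1 + 1 = (524288) + (36864) + (256) + (128) + (1) = 561537; answer 561537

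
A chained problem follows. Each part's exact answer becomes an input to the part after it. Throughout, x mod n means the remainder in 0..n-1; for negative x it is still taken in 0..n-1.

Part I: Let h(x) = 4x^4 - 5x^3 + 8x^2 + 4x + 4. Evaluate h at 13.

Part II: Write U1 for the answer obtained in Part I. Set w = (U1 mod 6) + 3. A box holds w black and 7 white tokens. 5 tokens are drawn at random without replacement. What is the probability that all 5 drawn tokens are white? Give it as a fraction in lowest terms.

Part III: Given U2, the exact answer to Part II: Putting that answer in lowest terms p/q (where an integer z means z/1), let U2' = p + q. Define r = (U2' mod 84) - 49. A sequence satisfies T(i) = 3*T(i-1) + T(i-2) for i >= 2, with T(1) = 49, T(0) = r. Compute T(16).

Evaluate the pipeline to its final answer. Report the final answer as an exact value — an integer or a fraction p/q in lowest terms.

2168960607

Part I: 4*(13)^4 - 5*(13)^3 + 8*(13)^2 + 4*(13)^1 + 4 = (114244) + (-10985) + (1352) + (52) + (4) = 104667; answer 104667
Part II: U1 = 104667; w = 6; total draws C(13,5) = 1287; favorable C(7,5) = 21; P = 7/429; answer 7/429
Part III: U2 = 7/429; threaded value p + q = 436; r = -33; T(2) = 3*(49) + 1*(-33) = 114; iterating: T(2)=114, T(3)=391, T(4)=1287, T(5)=4252, T(6)=14043, T(7)=46381, T(8)=153186, T(9)=505939, T(10)=1671003, T(11)=5518948, T(12)=18227847, T(13)=60202489, T(14)=198835314, T(15)=656708431, T(16)=2168960607; answer 2168960607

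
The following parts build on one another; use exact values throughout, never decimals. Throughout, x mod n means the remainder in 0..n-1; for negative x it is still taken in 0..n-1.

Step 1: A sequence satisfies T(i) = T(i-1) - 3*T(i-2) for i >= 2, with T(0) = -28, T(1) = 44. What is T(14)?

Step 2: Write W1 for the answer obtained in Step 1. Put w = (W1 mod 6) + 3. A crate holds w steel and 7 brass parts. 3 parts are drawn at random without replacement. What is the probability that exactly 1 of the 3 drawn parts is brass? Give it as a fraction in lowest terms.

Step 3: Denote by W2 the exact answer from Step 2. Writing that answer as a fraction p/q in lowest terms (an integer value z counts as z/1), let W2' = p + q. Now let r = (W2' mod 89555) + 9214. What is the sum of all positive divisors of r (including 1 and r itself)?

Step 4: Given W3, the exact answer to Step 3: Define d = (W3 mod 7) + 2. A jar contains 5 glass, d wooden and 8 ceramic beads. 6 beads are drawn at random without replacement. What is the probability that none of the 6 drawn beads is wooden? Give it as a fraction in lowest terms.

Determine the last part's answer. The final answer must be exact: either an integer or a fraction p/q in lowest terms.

12/35

Step 1: T(2) = 1*(44) - 3*(-28) = 128; iterating: T(2)=128, T(3)=-4, T(4)=-388, T(5)=-376, T(6)=788, T(7)=1916, T(8)=-448, T(9)=-6196, T(10)=-4852, T(11)=13736, T(12)=28292, T(13)=-12916, T(14)=-97792; answer -97792
Step 2: W1 = -97792; w = 5; total draws C(12,3) = 220; favorable C(7,1)*C(5,2) = 70; P = 7/22; answer 7/22
Step 3: W2 = 7/22; threaded value p + q = 29; r = 9243; 9243 = 3^2 * 13 * 79; sigma = (1 + 3 + 9) * (1 + 13) * (1 + 79) = 13 * 14 * 80 = 14560; answer 14560
Step 4: W3 = 14560; d = 2; total draws C(15,6) = 5005; favorable C(13,6) = 1716; P = 12/35; answer 12/35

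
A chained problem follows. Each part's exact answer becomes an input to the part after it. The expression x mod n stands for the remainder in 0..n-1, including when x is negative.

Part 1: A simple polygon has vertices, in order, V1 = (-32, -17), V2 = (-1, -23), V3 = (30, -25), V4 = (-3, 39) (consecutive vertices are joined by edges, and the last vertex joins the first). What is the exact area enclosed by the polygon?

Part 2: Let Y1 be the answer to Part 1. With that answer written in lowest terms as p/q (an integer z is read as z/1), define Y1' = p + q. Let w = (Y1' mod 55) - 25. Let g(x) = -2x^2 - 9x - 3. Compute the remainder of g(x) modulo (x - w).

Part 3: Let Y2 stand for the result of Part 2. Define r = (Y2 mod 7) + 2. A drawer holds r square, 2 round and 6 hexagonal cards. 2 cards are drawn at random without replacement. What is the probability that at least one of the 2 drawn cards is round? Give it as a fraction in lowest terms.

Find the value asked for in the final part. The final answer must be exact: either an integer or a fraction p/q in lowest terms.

25/91

Part 1: cross terms: (-32*-23 - -1*-17)=719, (-1*-25 - 30*-23)=715, (30*39 - -3*-25)=1095, (-3*-17 - -32*39)=1299; twice the area = |3828| = 3828; area = 1914; answer 1914
Part 2: Y1 = 1914; threaded value p + q = 1915; w = 20; remainder = value at the root: -2*(20)^2 - 9*(20)^1 - 3 = (-800) + (-180) + (-3) = -983; answer -983
Part 3: Y2 = -983; r = 6; total draws C(14,2) = 91; complement C(12,2) = 66; favorable 91 - 66 = 25; P = 25/91; answer 25/91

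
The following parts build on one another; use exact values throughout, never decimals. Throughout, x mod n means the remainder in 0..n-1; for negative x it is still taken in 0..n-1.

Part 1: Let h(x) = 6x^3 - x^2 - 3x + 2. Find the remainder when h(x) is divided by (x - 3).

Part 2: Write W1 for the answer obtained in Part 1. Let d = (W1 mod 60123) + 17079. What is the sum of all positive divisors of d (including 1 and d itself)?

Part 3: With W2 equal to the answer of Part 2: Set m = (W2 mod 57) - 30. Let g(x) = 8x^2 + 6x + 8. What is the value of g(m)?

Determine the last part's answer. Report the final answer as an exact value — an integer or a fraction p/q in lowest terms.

Part 1: remainder = value at the root: 6*(3)^3 - 1*(3)^2 - 3*(3)^1 + 2 = (162) + (-9) + (-9) + (2) = 146; answer 146
Part 2: W1 = 146; d = 17225; 17225 = 5^2 * 13 * 53; sigma = (1 + 5 + 25) * (1 + 13) * (1 + 53) = 31 * 14 * 54 = 23436; answer 23436
Part 3: W2 = 23436; m = -21; 8*(-21)^2 + 6*(-21)^1 + 8 = (3528) + (-126) + (8) = 3410; answer 3410

3410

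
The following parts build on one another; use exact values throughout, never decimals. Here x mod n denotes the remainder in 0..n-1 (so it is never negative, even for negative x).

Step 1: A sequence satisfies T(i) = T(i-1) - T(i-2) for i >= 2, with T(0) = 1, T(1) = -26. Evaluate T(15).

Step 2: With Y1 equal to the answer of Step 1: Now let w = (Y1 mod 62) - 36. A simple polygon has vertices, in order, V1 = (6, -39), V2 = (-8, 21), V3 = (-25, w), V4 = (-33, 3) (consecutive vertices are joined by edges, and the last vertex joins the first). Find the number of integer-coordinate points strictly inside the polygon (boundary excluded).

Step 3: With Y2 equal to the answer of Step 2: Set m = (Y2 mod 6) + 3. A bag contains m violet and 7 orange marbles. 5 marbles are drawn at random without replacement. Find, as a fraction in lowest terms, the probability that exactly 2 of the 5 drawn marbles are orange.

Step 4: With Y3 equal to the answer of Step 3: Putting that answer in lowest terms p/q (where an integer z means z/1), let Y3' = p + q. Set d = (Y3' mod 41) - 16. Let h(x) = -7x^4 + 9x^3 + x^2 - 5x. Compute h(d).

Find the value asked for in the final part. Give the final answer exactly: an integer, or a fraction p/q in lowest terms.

-219466

Step 1: T(2) = 1*(-26) - 1*(1) = -27; iterating: T(2)=-27, T(3)=-1, T(4)=26, T(5)=27, T(6)=1, T(7)=-26, T(8)=-27, T(9)=-1, T(10)=26, T(11)=27, T(12)=1, T(13)=-26, T(14)=-27, T(15)=-1; answer -1
Step 2: Y1 = -1; w = 25; cross terms: (6*21 - -8*-39)=-186, (-8*25 - -25*21)=325, (-25*3 - -33*25)=750, (-33*-39 - 6*3)=1269; twice the area = |2158| = 2158; area = 1079; boundary points = 2 + 1 + 2 + 3 = 8; strictly interior points = area - boundary/2 + 1 = 1076; answer 1076
Step 3: Y2 = 1076; m = 5; total draws C(12,5) = 792; favorable C(7,2)*C(5,3) = 210; P = 35/132; answer 35/132
Step 4: Y3 = 35/132; threaded value p + q = 167; d = -13; -7*(-13)^4 + 9*(-13)^3 + 1*(-13)^2 - 5*(-13)^1 = (-199927) + (-19773) + (169) + (65) = -219466; answer -219466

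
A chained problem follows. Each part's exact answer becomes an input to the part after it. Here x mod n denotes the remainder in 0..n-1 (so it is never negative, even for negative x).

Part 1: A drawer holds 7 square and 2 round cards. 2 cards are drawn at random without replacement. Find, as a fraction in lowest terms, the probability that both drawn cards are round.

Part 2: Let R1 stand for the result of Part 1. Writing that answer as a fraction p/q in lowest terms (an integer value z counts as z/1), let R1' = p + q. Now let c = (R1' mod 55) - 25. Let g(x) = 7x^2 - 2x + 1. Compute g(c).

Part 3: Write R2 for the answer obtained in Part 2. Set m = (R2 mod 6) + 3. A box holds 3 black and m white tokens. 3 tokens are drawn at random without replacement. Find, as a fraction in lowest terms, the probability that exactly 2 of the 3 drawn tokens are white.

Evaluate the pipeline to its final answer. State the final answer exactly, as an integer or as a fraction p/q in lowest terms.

18/35

Part 1: total draws C(9,2) = 36; favorable C(2,2) = 1; P = 1/36; answer 1/36
Part 2: R1 = 1/36; threaded value p + q = 37; c = 12; 7*(12)^2 - 2*(12)^1 + 1 = (1008) + (-24) + (1) = 985; answer 985
Part 3: R2 = 985; m = 4; total draws C(7,3) = 35; favorable C(4,2)*C(3,1) = 18; P = 18/35; answer 18/35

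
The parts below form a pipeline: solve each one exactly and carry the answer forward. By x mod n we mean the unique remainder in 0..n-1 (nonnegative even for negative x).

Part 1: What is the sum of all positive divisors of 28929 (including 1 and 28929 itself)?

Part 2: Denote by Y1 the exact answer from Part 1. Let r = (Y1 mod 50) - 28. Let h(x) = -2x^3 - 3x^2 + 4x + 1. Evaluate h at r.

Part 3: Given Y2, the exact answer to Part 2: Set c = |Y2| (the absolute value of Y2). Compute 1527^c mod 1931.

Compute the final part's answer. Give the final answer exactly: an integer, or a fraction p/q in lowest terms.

Part 1: 28929 = 3 * 9643; sigma = (1 + 3) * (1 + 9643) = 4 * 9644 = 38576; answer 38576
Part 2: Y1 = 38576; r = -2; -2*(-2)^3 - 3*(-2)^2 + 4*(-2)^1 + 1 = (16) + (-12) + (-8) + (1) = -3; answer -3
Part 3: Y2 = -3; c = 3; squarings mod 1931: 1527^1=1527, 1527^2=1012; 1527^3 = 1527^1 * 1527^2 = 524 (mod 1931); answer 524

524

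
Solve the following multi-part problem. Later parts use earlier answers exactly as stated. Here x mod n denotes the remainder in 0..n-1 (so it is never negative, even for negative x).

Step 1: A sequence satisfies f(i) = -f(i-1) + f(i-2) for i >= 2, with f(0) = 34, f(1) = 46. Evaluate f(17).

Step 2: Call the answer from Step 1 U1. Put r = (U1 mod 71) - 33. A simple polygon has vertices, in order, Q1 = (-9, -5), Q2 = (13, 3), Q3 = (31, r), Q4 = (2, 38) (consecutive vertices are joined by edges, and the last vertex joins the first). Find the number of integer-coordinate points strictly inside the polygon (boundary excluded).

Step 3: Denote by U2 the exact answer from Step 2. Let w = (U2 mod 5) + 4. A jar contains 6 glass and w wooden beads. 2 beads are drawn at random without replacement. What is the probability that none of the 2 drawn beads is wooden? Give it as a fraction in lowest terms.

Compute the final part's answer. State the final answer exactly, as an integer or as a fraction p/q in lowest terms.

Step 1: f(2) = -1*(46) + 1*(34) = -12; iterating: f(2)=-12, f(3)=58, f(4)=-70, f(5)=128, f(6)=-198, f(7)=326, f(8)=-524, f(9)=850, f(10)=-1374, f(11)=2224, f(12)=-3598, f(13)=5822, f(14)=-9420, f(15)=15242, f(16)=-24662, f(17)=39904; answer 39904
Step 2: U1 = 39904; r = -31; cross terms: (-9*3 - 13*-5)=38, (13*-31 - 31*3)=-496, (31*38 - 2*-31)=1240, (2*-5 - -9*38)=332; twice the area = |1114| = 1114; area = 557; boundary points = 2 + 2 + 1 + 1 = 6; strictly interior points = area - boundary/2 + 1 = 555; answer 555
Step 3: U2 = 555; w = 4; total draws C(10,2) = 45; favorable C(6,2) = 15; P = 1/3; answer 1/3

1/3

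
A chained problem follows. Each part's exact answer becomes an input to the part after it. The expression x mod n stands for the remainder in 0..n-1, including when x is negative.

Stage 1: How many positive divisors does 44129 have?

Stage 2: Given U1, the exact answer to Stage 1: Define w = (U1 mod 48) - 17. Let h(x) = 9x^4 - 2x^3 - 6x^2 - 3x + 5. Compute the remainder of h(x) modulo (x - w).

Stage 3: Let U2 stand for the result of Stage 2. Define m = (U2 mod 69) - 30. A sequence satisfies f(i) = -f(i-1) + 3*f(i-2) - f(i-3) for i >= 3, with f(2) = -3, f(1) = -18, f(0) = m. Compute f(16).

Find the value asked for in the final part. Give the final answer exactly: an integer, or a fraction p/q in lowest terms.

Stage 1: 44129 is prime, so its only divisors are 1 and 44129; count = 2; answer 2
Stage 2: U1 = 2; w = -15; remainder = value at the root: 9*(-15)^4 - 2*(-15)^3 - 6*(-15)^2 - 3*(-15)^1 + 5 = (455625) + (6750) + (-1350) + (45) + (5) = 461075; answer 461075
Stage 3: U2 = 461075; m = -13; f(3) = -1*(-3) + 3*(-18) - 1*(-13) = -38; iterating: f(3)=-38, f(4)=47, f(5)=-158, f(6)=337, f(7)=-858, f(8)=2027, f(9)=-4938, f(10)=11877, f(11)=-28718, f(12)=69287, f(13)=-167318, f(14)=403897, f(15)=-975138, f(16)=2354147; answer 2354147

2354147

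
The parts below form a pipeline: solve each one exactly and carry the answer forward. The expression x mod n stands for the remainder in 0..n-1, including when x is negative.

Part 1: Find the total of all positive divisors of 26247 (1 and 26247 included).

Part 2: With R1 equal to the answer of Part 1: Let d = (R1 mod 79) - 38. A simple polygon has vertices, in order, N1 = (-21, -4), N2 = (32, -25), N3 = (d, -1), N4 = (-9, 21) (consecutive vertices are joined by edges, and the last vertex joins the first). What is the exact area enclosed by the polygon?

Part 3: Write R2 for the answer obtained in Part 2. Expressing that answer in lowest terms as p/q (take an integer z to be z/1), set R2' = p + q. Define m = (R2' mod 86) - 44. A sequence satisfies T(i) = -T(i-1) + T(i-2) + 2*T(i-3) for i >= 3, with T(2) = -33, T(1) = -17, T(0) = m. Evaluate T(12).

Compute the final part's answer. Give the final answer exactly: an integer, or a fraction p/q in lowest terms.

Part 1: 26247 = 3 * 13 * 673; sigma = (1 + 3) * (1 + 13) * (1 + 673) = 4 * 14 * 674 = 37744; answer 37744
Part 2: R1 = 37744; d = 23; cross terms: (-21*-25 - 32*-4)=653, (32*-1 - 23*-25)=543, (23*21 - -9*-1)=474, (-9*-4 - -21*21)=477; twice the area = |2147| = 2147; area = 2147/2; answer 2147/2
Part 3: R2 = 2147/2; threaded value p + q = 2149; m = 41; T(3) = -1*(-33) + 1*(-17) + 2*(41) = 98; iterating: T(3)=98, T(4)=-165, T(5)=197, T(6)=-166, T(7)=33, T(8)=195, T(9)=-494, T(10)=755, T(11)=-859, T(12)=626; answer 626

626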